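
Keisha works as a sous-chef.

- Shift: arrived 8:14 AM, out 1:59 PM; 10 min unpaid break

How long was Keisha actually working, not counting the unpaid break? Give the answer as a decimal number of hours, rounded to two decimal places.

Shift: 8:14 AM–1:59 PM = 5 h 45 min; less 10 min break → 5 h 35 min

5.58 hours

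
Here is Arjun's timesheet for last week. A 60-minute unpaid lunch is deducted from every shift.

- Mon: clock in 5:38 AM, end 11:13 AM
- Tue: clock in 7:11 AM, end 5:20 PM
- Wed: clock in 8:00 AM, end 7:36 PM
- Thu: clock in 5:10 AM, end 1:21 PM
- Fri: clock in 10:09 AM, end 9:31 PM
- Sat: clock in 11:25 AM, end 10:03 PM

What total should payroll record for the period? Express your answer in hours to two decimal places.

51.52 hours

Mon: 5:38 AM–11:13 AM = 5 h 35 min; less 60 min break → 4 h 35 min
Tue: 7:11 AM–5:20 PM = 10 h 9 min; less 60 min break → 9 h 9 min
Wed: 8:00 AM–7:36 PM = 11 h 36 min; less 60 min break → 10 h 36 min
Thu: 5:10 AM–1:21 PM = 8 h 11 min; less 60 min break → 7 h 11 min
Fri: 10:09 AM–9:31 PM = 11 h 22 min; less 60 min break → 10 h 22 min
Sat: 11:25 AM–10:03 PM = 10 h 38 min; less 60 min break → 9 h 38 min
Total: 4 h 35 min + 9 h 9 min + 10 h 36 min + 7 h 11 min + 10 h 22 min + 9 h 38 min = 51 h 31 min.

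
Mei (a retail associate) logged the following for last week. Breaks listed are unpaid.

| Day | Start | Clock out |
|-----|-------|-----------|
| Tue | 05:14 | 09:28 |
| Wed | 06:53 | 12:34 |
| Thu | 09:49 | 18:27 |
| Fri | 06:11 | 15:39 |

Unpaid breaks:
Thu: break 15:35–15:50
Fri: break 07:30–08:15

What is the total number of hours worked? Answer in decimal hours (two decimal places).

27.02 hours

Tue: 05:14–09:28 = 4 h 14 min
Wed: 06:53–12:34 = 5 h 41 min
Thu: 09:49–18:27 = 8 h 38 min; less 15 min break → 8 h 23 min
Fri: 06:11–15:39 = 9 h 28 min; less 45 min break → 8 h 43 min
Total: 4 h 14 min + 5 h 41 min + 8 h 23 min + 8 h 43 min = 27 h 1 min.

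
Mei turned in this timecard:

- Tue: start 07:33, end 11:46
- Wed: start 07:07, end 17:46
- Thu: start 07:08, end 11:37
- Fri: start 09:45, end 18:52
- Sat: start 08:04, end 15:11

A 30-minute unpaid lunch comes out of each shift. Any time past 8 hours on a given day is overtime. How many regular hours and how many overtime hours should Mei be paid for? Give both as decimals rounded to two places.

Regular 30.32 hours, overtime 2.77 hours

Tue: 07:33–11:46 = 4 h 13 min; less 30 min break → 3 h 43 min
Wed: 07:07–17:46 = 10 h 39 min; less 30 min break → 10 h 9 min
Thu: 07:08–11:37 = 4 h 29 min; less 30 min break → 3 h 59 min
Fri: 09:45–18:52 = 9 h 7 min; less 30 min break → 8 h 37 min
Sat: 08:04–15:11 = 7 h 7 min; less 30 min break → 6 h 37 min
Tue reg 3 h 43 min / OT 0 h 0 min; Wed reg 8 h 0 min / OT 2 h 9 min; Thu reg 3 h 59 min / OT 0 h 0 min; Fri reg 8 h 0 min / OT 0 h 37 min; Sat reg 6 h 37 min / OT 0 h 0 min.
Totals: regular 30 h 19 min, overtime 2 h 46 min.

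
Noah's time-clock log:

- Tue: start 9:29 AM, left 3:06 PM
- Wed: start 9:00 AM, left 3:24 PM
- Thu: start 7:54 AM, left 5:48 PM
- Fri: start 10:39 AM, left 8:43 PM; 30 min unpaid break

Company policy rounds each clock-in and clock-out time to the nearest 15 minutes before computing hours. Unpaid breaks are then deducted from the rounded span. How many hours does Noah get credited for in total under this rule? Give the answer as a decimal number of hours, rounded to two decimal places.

31.25 hours

Tue: in 9:29 AM→9:30 AM, out 3:06 PM→3:00 PM; 5 h 30 min
Wed: in 9:00 AM→9:00 AM, out 3:24 PM→3:30 PM; 6 h 30 min
Thu: in 7:54 AM→8:00 AM, out 5:48 PM→5:45 PM; 9 h 45 min
Fri: in 10:39 AM→10:45 AM, out 8:43 PM→8:45 PM; 10 h 0 min − 30 min = 9 h 30 min
Total credited: 31 h 15 min.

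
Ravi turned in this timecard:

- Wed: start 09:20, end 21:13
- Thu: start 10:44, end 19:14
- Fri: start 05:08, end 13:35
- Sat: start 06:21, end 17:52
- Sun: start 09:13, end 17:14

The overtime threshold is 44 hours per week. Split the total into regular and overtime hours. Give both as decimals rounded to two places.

Regular 44.00 hours, overtime 4.37 hours

Wed: 09:20–21:13 = 11 h 53 min
Thu: 10:44–19:14 = 8 h 30 min
Fri: 05:08–13:35 = 8 h 27 min
Sat: 06:21–17:52 = 11 h 31 min
Sun: 09:13–17:14 = 8 h 1 min
Total worked: 48 h 22 min = 48.37 h.
Threshold 44 h → overtime 4 h 22 min, regular 44 h 0 min.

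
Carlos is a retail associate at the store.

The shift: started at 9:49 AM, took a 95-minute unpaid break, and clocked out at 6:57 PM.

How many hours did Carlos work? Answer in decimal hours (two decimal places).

7.55 hours

The shift: 9:49 AM–6:57 PM = 9 h 8 min; less 95 min break → 7 h 33 min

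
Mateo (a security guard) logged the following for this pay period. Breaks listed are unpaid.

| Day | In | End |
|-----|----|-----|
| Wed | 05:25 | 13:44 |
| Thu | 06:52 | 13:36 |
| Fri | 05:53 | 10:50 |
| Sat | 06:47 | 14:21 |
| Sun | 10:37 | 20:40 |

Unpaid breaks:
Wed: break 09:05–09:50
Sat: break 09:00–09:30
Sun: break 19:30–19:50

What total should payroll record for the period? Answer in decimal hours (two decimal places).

Wed: 05:25–13:44 = 8 h 19 min; less 45 min break → 7 h 34 min
Thu: 06:52–13:36 = 6 h 44 min
Fri: 05:53–10:50 = 4 h 57 min
Sat: 06:47–14:21 = 7 h 34 min; less 30 min break → 7 h 4 min
Sun: 10:37–20:40 = 10 h 3 min; less 20 min break → 9 h 43 min
Total: 7 h 34 min + 6 h 44 min + 4 h 57 min + 7 h 4 min + 9 h 43 min = 36 h 2 min.

36.03 hours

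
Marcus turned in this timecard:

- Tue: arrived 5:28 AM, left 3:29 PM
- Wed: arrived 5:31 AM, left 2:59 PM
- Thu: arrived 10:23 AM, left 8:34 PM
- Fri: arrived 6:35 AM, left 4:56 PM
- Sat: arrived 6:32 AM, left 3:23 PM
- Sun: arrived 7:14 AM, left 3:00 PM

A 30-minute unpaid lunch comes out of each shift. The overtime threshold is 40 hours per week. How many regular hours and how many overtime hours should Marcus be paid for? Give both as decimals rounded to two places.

Regular 40.00 hours, overtime 13.63 hours

Tue: 5:28 AM–3:29 PM = 10 h 1 min; less 30 min break → 9 h 31 min
Wed: 5:31 AM–2:59 PM = 9 h 28 min; less 30 min break → 8 h 58 min
Thu: 10:23 AM–8:34 PM = 10 h 11 min; less 30 min break → 9 h 41 min
Fri: 6:35 AM–4:56 PM = 10 h 21 min; less 30 min break → 9 h 51 min
Sat: 6:32 AM–3:23 PM = 8 h 51 min; less 30 min break → 8 h 21 min
Sun: 7:14 AM–3:00 PM = 7 h 46 min; less 30 min break → 7 h 16 min
Total worked: 53 h 38 min = 53.63 h.
Threshold 40 h → overtime 13 h 38 min, regular 40 h 0 min.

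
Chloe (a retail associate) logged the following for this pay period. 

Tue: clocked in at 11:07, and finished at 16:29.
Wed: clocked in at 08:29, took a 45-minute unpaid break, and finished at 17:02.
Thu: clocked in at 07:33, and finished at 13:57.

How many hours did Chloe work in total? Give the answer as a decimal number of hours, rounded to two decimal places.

19.57 hours

Tue: 11:07–16:29 = 5 h 22 min
Wed: 08:29–17:02 = 8 h 33 min; less 45 min break → 7 h 48 min
Thu: 07:33–13:57 = 6 h 24 min
Total: 5 h 22 min + 7 h 48 min + 6 h 24 min = 19 h 34 min.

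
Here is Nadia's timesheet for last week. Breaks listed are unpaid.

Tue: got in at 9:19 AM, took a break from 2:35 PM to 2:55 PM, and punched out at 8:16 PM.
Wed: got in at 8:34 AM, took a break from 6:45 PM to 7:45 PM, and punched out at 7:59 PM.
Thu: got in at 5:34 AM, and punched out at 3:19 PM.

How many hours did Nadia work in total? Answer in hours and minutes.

30 h 47 min

Tue: 9:19 AM–8:16 PM = 10 h 57 min; less 20 min break → 10 h 37 min
Wed: 8:34 AM–7:59 PM = 11 h 25 min; less 60 min break → 10 h 25 min
Thu: 5:34 AM–3:19 PM = 9 h 45 min
Total: 10 h 37 min + 10 h 25 min + 9 h 45 min = 30 h 47 min.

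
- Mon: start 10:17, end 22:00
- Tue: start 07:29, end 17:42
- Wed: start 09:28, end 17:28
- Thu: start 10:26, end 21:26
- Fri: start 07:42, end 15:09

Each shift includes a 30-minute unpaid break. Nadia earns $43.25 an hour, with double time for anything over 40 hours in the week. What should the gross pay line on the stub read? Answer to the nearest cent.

$2238.91

Mon: 10:17–22:00 = 11 h 43 min; less 30 min break → 11 h 13 min
Tue: 07:29–17:42 = 10 h 13 min; less 30 min break → 9 h 43 min
Wed: 09:28–17:28 = 8 h 0 min; less 30 min break → 7 h 30 min
Thu: 10:26–21:26 = 11 h 0 min; less 30 min break → 10 h 30 min
Fri: 07:42–15:09 = 7 h 27 min; less 30 min break → 6 h 57 min
Total worked: 45 h 53 min = 2753 min.
Regular 40 h 0 min = 2400 min at $43.25/h; overtime 5 h 53 min = 353 min at $86.50/h.
Pay = (2400 × $43.25 + 353 × $86.50) ÷ 60 = $2238.91.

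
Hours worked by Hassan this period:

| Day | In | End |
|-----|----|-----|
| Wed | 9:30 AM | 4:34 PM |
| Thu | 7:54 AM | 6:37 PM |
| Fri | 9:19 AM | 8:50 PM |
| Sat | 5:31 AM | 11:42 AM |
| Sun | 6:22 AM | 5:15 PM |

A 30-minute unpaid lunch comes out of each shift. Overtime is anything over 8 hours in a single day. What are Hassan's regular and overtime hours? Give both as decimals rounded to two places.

Wed: 9:30 AM–4:34 PM = 7 h 4 min; less 30 min break → 6 h 34 min
Thu: 7:54 AM–6:37 PM = 10 h 43 min; less 30 min break → 10 h 13 min
Fri: 9:19 AM–8:50 PM = 11 h 31 min; less 30 min break → 11 h 1 min
Sat: 5:31 AM–11:42 AM = 6 h 11 min; less 30 min break → 5 h 41 min
Sun: 6:22 AM–5:15 PM = 10 h 53 min; less 30 min break → 10 h 23 min
Wed reg 6 h 34 min / OT 0 h 0 min; Thu reg 8 h 0 min / OT 2 h 13 min; Fri reg 8 h 0 min / OT 3 h 1 min; Sat reg 5 h 41 min / OT 0 h 0 min; Sun reg 8 h 0 min / OT 2 h 23 min.
Totals: regular 36 h 15 min, overtime 7 h 37 min.

Regular 36.25 hours, overtime 7.62 hours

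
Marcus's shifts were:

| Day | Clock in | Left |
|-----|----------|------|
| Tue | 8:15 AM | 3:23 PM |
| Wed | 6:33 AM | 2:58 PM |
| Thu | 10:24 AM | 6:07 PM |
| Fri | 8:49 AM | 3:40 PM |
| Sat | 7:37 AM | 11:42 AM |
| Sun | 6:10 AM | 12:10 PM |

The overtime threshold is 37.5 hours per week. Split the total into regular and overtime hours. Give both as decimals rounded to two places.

Tue: 8:15 AM–3:23 PM = 7 h 8 min
Wed: 6:33 AM–2:58 PM = 8 h 25 min
Thu: 10:24 AM–6:07 PM = 7 h 43 min
Fri: 8:49 AM–3:40 PM = 6 h 51 min
Sat: 7:37 AM–11:42 AM = 4 h 5 min
Sun: 6:10 AM–12:10 PM = 6 h 0 min
Total worked: 40 h 12 min = 40.20 h.
Threshold 37.5 h → overtime 2 h 42 min, regular 37 h 30 min.

Regular 37.50 hours, overtime 2.70 hours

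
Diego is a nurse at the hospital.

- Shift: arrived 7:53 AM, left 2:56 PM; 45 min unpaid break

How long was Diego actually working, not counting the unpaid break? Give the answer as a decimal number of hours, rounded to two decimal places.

Shift: 7:53 AM–2:56 PM = 7 h 3 min; less 45 min break → 6 h 18 min

6.30 hours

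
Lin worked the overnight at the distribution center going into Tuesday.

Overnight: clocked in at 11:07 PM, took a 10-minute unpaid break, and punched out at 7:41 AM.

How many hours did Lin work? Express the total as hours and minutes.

8 h 24 min

Overnight: 11:07 PM → midnight = 0 h 53 min; midnight → 7:41 AM = 7 h 41 min; span 8 h 34 min; less 10 min break → 8 h 24 min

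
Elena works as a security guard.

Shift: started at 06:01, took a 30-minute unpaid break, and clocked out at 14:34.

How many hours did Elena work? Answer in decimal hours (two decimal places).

Shift: 06:01–14:34 = 8 h 33 min; less 30 min break → 8 h 3 min

8.05 hours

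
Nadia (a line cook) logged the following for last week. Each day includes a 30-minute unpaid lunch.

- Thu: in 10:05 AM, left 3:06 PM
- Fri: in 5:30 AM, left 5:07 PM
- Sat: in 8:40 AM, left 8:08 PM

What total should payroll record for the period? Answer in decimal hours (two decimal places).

Thu: 10:05 AM–3:06 PM = 5 h 1 min; less 30 min break → 4 h 31 min
Fri: 5:30 AM–5:07 PM = 11 h 37 min; less 30 min break → 11 h 7 min
Sat: 8:40 AM–8:08 PM = 11 h 28 min; less 30 min break → 10 h 58 min
Total: 4 h 31 min + 11 h 7 min + 10 h 58 min = 26 h 36 min.

26.60 hours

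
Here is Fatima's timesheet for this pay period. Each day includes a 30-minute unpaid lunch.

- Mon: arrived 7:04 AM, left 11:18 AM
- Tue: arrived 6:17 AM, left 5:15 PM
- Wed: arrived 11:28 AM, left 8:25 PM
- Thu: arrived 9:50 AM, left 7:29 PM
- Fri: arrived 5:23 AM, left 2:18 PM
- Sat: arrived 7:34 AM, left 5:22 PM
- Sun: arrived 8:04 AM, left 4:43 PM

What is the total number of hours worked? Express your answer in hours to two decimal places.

Mon: 7:04 AM–11:18 AM = 4 h 14 min; less 30 min break → 3 h 44 min
Tue: 6:17 AM–5:15 PM = 10 h 58 min; less 30 min break → 10 h 28 min
Wed: 11:28 AM–8:25 PM = 8 h 57 min; less 30 min break → 8 h 27 min
Thu: 9:50 AM–7:29 PM = 9 h 39 min; less 30 min break → 9 h 9 min
Fri: 5:23 AM–2:18 PM = 8 h 55 min; less 30 min break → 8 h 25 min
Sat: 7:34 AM–5:22 PM = 9 h 48 min; less 30 min break → 9 h 18 min
Sun: 8:04 AM–4:43 PM = 8 h 39 min; less 30 min break → 8 h 9 min
Total: 3 h 44 min + 10 h 28 min + 8 h 27 min + 9 h 9 min + 8 h 25 min + 9 h 18 min + 8 h 9 min = 57 h 40 min.

57.67 hours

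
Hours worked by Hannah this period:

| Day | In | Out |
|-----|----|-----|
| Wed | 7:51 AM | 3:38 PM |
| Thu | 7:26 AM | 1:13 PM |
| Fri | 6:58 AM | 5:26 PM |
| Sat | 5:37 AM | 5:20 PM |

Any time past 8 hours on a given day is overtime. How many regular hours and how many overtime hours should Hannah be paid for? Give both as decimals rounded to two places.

Wed: 7:51 AM–3:38 PM = 7 h 47 min
Thu: 7:26 AM–1:13 PM = 5 h 47 min
Fri: 6:58 AM–5:26 PM = 10 h 28 min
Sat: 5:37 AM–5:20 PM = 11 h 43 min
Wed reg 7 h 47 min / OT 0 h 0 min; Thu reg 5 h 47 min / OT 0 h 0 min; Fri reg 8 h 0 min / OT 2 h 28 min; Sat reg 8 h 0 min / OT 3 h 43 min.
Totals: regular 29 h 34 min, overtime 6 h 11 min.

Regular 29.57 hours, overtime 6.18 hours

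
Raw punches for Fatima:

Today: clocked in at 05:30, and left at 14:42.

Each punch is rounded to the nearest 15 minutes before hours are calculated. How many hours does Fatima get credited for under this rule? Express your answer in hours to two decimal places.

9.25 hours

Today: in 05:30→05:30, out 14:42→14:45; 9 h 15 min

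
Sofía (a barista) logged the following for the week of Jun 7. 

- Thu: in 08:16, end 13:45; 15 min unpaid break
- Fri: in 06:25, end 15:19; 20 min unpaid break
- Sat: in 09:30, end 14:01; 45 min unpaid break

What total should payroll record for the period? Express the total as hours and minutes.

17 h 34 min

Thu: 08:16–13:45 = 5 h 29 min; less 15 min break → 5 h 14 min
Fri: 06:25–15:19 = 8 h 54 min; less 20 min break → 8 h 34 min
Sat: 09:30–14:01 = 4 h 31 min; less 45 min break → 3 h 46 min
Total: 5 h 14 min + 8 h 34 min + 3 h 46 min = 17 h 34 min.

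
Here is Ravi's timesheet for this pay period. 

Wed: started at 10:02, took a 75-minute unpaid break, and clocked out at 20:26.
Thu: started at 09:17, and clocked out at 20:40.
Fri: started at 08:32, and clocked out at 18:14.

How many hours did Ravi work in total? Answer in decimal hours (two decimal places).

Wed: 10:02–20:26 = 10 h 24 min; less 75 min break → 9 h 9 min
Thu: 09:17–20:40 = 11 h 23 min
Fri: 08:32–18:14 = 9 h 42 min
Total: 9 h 9 min + 11 h 23 min + 9 h 42 min = 30 h 14 min.

30.23 hours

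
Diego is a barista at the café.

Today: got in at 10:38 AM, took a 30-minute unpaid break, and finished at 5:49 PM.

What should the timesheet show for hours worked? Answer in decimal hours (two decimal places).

Today: 10:38 AM–5:49 PM = 7 h 11 min; less 30 min break → 6 h 41 min

6.68 hours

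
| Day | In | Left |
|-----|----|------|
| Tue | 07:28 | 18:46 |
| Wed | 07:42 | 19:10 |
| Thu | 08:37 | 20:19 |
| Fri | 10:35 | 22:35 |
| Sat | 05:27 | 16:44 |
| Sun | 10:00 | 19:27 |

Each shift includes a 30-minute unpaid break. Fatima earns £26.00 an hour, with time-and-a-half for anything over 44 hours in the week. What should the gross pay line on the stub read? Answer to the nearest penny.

£1931.80

Tue: 07:28–18:46 = 11 h 18 min; less 30 min break → 10 h 48 min
Wed: 07:42–19:10 = 11 h 28 min; less 30 min break → 10 h 58 min
Thu: 08:37–20:19 = 11 h 42 min; less 30 min break → 11 h 12 min
Fri: 10:35–22:35 = 12 h 0 min; less 30 min break → 11 h 30 min
Sat: 05:27–16:44 = 11 h 17 min; less 30 min break → 10 h 47 min
Sun: 10:00–19:27 = 9 h 27 min; less 30 min break → 8 h 57 min
Total worked: 64 h 12 min = 3852 min.
Regular 44 h 0 min = 2640 min at £26.00/h; overtime 20 h 12 min = 1212 min at £39.00/h.
Pay = (2640 × £26.00 + 1212 × £39.00) ÷ 60 = £1931.80.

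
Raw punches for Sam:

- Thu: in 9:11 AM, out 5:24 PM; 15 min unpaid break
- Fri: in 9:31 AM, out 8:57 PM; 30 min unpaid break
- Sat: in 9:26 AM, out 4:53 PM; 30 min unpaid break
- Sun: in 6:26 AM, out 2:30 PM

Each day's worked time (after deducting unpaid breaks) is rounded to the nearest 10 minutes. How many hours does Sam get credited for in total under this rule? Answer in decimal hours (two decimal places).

Thu: 9:11 AM–5:24 PM = 8 h 13 min − 15 min = 7 h 58 min → rounds to 8 h 0 min
Fri: 9:31 AM–8:57 PM = 11 h 26 min − 30 min = 10 h 56 min → rounds to 11 h 0 min
Sat: 9:26 AM–4:53 PM = 7 h 27 min − 30 min = 6 h 57 min → rounds to 7 h 0 min
Sun: 6:26 AM–2:30 PM = 8 h 4 min → rounds to 8 h 0 min
Total credited: 34 h 0 min.

34.00 hours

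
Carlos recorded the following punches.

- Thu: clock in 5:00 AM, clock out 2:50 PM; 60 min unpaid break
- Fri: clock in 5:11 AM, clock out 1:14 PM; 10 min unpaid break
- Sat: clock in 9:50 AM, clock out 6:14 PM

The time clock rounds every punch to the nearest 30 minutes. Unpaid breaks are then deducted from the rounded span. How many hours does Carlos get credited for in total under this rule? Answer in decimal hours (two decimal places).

Thu: in 5:00 AM→5:00 AM, out 2:50 PM→3:00 PM; 10 h 0 min − 60 min = 9 h 0 min
Fri: in 5:11 AM→5:00 AM, out 1:14 PM→1:00 PM; 8 h 0 min − 10 min = 7 h 50 min
Sat: in 9:50 AM→10:00 AM, out 6:14 PM→6:00 PM; 8 h 0 min
Total credited: 24 h 50 min.

24.83 hours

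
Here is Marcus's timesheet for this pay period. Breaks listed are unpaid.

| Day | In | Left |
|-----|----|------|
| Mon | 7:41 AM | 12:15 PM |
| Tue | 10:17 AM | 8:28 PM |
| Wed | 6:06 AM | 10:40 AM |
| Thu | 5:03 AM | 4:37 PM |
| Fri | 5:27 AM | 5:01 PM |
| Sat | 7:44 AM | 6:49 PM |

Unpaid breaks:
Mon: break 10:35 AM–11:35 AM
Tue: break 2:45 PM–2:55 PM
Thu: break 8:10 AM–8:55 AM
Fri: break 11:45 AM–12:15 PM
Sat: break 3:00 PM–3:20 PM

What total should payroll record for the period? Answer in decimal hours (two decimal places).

50.78 hours

Mon: 7:41 AM–12:15 PM = 4 h 34 min; less 60 min break → 3 h 34 min
Tue: 10:17 AM–8:28 PM = 10 h 11 min; less 10 min break → 10 h 1 min
Wed: 6:06 AM–10:40 AM = 4 h 34 min
Thu: 5:03 AM–4:37 PM = 11 h 34 min; less 45 min break → 10 h 49 min
Fri: 5:27 AM–5:01 PM = 11 h 34 min; less 30 min break → 11 h 4 min
Sat: 7:44 AM–6:49 PM = 11 h 5 min; less 20 min break → 10 h 45 min
Total: 3 h 34 min + 10 h 1 min + 4 h 34 min + 10 h 49 min + 11 h 4 min + 10 h 45 min = 50 h 47 min.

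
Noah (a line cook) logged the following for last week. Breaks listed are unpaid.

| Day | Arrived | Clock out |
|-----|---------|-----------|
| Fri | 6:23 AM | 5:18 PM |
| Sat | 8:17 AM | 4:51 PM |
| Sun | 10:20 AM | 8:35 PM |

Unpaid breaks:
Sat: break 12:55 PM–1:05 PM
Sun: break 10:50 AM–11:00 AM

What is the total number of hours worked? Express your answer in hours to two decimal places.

Fri: 6:23 AM–5:18 PM = 10 h 55 min
Sat: 8:17 AM–4:51 PM = 8 h 34 min; less 10 min break → 8 h 24 min
Sun: 10:20 AM–8:35 PM = 10 h 15 min; less 10 min break → 10 h 5 min
Total: 10 h 55 min + 8 h 24 min + 10 h 5 min = 29 h 24 min.

29.40 hours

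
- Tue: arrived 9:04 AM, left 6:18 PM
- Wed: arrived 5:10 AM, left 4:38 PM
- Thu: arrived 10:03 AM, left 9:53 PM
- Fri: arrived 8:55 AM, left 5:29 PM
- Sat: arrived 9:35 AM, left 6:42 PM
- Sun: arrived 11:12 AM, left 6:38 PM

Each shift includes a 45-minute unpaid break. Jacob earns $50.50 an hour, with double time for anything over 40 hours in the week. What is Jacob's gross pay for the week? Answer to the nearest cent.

$3348.15

Tue: 9:04 AM–6:18 PM = 9 h 14 min; less 45 min break → 8 h 29 min
Wed: 5:10 AM–4:38 PM = 11 h 28 min; less 45 min break → 10 h 43 min
Thu: 10:03 AM–9:53 PM = 11 h 50 min; less 45 min break → 11 h 5 min
Fri: 8:55 AM–5:29 PM = 8 h 34 min; less 45 min break → 7 h 49 min
Sat: 9:35 AM–6:42 PM = 9 h 7 min; less 45 min break → 8 h 22 min
Sun: 11:12 AM–6:38 PM = 7 h 26 min; less 45 min break → 6 h 41 min
Total worked: 53 h 9 min = 3189 min.
Regular 40 h 0 min = 2400 min at $50.50/h; overtime 13 h 9 min = 789 min at $101.00/h.
Pay = (2400 × $50.50 + 789 × $101.00) ÷ 60 = $3348.15.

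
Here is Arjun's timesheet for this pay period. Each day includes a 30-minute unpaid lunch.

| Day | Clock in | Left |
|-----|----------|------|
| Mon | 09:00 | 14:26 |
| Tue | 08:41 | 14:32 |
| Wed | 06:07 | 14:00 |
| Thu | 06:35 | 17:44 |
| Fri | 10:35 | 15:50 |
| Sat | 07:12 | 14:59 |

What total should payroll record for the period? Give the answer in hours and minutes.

Mon: 09:00–14:26 = 5 h 26 min; less 30 min break → 4 h 56 min
Tue: 08:41–14:32 = 5 h 51 min; less 30 min break → 5 h 21 min
Wed: 06:07–14:00 = 7 h 53 min; less 30 min break → 7 h 23 min
Thu: 06:35–17:44 = 11 h 9 min; less 30 min break → 10 h 39 min
Fri: 10:35–15:50 = 5 h 15 min; less 30 min break → 4 h 45 min
Sat: 07:12–14:59 = 7 h 47 min; less 30 min break → 7 h 17 min
Total: 4 h 56 min + 5 h 21 min + 7 h 23 min + 10 h 39 min + 4 h 45 min + 7 h 17 min = 40 h 21 min.

40 h 21 min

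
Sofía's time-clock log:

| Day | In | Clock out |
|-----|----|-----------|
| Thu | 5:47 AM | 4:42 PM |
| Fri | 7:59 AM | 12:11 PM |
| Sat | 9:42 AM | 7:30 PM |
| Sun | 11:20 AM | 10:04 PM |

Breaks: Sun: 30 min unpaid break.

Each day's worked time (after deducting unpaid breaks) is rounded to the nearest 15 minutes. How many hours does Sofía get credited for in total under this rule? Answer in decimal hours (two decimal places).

Thu: 5:47 AM–4:42 PM = 10 h 55 min → rounds to 11 h 0 min
Fri: 7:59 AM–12:11 PM = 4 h 12 min → rounds to 4 h 15 min
Sat: 9:42 AM–7:30 PM = 9 h 48 min → rounds to 9 h 45 min
Sun: 11:20 AM–10:04 PM = 10 h 44 min − 30 min = 10 h 14 min → rounds to 10 h 15 min
Total credited: 35 h 15 min.

35.25 hours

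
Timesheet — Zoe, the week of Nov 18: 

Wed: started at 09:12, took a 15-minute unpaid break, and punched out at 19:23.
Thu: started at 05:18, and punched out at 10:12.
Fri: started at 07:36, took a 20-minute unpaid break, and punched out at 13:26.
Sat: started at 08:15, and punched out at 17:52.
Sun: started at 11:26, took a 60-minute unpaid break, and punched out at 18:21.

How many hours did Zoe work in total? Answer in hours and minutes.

Wed: 09:12–19:23 = 10 h 11 min; less 15 min break → 9 h 56 min
Thu: 05:18–10:12 = 4 h 54 min
Fri: 07:36–13:26 = 5 h 50 min; less 20 min break → 5 h 30 min
Sat: 08:15–17:52 = 9 h 37 min
Sun: 11:26–18:21 = 6 h 55 min; less 60 min break → 5 h 55 min
Total: 9 h 56 min + 4 h 54 min + 5 h 30 min + 9 h 37 min + 5 h 55 min = 35 h 52 min.

35 h 52 min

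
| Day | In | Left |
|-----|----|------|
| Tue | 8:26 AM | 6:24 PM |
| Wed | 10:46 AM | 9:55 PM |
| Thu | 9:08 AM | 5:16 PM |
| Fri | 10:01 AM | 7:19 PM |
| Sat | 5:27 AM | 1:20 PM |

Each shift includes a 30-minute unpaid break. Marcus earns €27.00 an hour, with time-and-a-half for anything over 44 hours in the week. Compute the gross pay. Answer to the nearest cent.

Tue: 8:26 AM–6:24 PM = 9 h 58 min; less 30 min break → 9 h 28 min
Wed: 10:46 AM–9:55 PM = 11 h 9 min; less 30 min break → 10 h 39 min
Thu: 9:08 AM–5:16 PM = 8 h 8 min; less 30 min break → 7 h 38 min
Fri: 10:01 AM–7:19 PM = 9 h 18 min; less 30 min break → 8 h 48 min
Sat: 5:27 AM–1:20 PM = 7 h 53 min; less 30 min break → 7 h 23 min
Total worked: 43 h 56 min = 2636 min.
Regular 43 h 56 min = 2636 min at €27.00/h; overtime 0 h 0 min = 0 min at €40.50/h.
Pay = (2636 × €27.00 + 0 × €40.50) ÷ 60 = €1186.20.

€1186.20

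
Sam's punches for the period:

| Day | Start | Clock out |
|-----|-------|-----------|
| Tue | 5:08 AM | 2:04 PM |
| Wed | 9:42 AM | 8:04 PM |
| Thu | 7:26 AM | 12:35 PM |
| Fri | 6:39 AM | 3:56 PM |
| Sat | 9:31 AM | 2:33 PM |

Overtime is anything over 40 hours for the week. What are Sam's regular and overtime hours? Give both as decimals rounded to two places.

Regular 38.77 hours, overtime 0.00 hours

Tue: 5:08 AM–2:04 PM = 8 h 56 min
Wed: 9:42 AM–8:04 PM = 10 h 22 min
Thu: 7:26 AM–12:35 PM = 5 h 9 min
Fri: 6:39 AM–3:56 PM = 9 h 17 min
Sat: 9:31 AM–2:33 PM = 5 h 2 min
Total worked: 38 h 46 min = 38.77 h.
Threshold 40 h → overtime 0 h 0 min, regular 38 h 46 min.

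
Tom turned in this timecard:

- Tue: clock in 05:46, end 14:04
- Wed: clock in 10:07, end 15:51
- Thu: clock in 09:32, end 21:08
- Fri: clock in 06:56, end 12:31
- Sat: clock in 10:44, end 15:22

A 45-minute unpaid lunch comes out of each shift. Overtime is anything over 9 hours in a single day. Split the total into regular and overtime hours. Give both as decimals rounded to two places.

Regular 30.25 hours, overtime 1.85 hours

Tue: 05:46–14:04 = 8 h 18 min; less 45 min break → 7 h 33 min
Wed: 10:07–15:51 = 5 h 44 min; less 45 min break → 4 h 59 min
Thu: 09:32–21:08 = 11 h 36 min; less 45 min break → 10 h 51 min
Fri: 06:56–12:31 = 5 h 35 min; less 45 min break → 4 h 50 min
Sat: 10:44–15:22 = 4 h 38 min; less 45 min break → 3 h 53 min
Tue reg 7 h 33 min / OT 0 h 0 min; Wed reg 4 h 59 min / OT 0 h 0 min; Thu reg 9 h 0 min / OT 1 h 51 min; Fri reg 4 h 50 min / OT 0 h 0 min; Sat reg 3 h 53 min / OT 0 h 0 min.
Totals: regular 30 h 15 min, overtime 1 h 51 min.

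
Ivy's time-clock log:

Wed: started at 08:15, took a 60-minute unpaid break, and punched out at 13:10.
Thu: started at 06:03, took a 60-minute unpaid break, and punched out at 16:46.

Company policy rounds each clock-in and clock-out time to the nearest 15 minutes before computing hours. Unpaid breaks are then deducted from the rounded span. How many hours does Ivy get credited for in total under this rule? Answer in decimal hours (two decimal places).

Wed: in 08:15→08:15, out 13:10→13:15; 5 h 0 min − 60 min = 4 h 0 min
Thu: in 06:03→06:00, out 16:46→16:45; 10 h 45 min − 60 min = 9 h 45 min
Total credited: 13 h 45 min.

13.75 hours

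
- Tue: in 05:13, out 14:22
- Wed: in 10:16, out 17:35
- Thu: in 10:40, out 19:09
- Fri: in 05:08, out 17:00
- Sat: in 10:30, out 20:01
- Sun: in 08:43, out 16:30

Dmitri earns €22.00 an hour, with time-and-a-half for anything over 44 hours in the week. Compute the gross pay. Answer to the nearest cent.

€1301.85

Tue: 05:13–14:22 = 9 h 9 min
Wed: 10:16–17:35 = 7 h 19 min
Thu: 10:40–19:09 = 8 h 29 min
Fri: 05:08–17:00 = 11 h 52 min
Sat: 10:30–20:01 = 9 h 31 min
Sun: 08:43–16:30 = 7 h 47 min
Total worked: 54 h 7 min = 3247 min.
Regular 44 h 0 min = 2640 min at €22.00/h; overtime 10 h 7 min = 607 min at €33.00/h.
Pay = (2640 × €22.00 + 607 × €33.00) ÷ 60 = €1301.85.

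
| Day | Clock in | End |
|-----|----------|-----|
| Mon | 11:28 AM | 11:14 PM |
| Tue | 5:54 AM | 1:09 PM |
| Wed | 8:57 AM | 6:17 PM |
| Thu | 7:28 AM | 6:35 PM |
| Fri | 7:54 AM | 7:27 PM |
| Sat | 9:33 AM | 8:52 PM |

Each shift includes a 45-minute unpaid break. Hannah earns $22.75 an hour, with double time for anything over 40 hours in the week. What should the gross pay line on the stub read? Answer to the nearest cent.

$1721.42

Mon: 11:28 AM–11:14 PM = 11 h 46 min; less 45 min break → 11 h 1 min
Tue: 5:54 AM–1:09 PM = 7 h 15 min; less 45 min break → 6 h 30 min
Wed: 8:57 AM–6:17 PM = 9 h 20 min; less 45 min break → 8 h 35 min
Thu: 7:28 AM–6:35 PM = 11 h 7 min; less 45 min break → 10 h 22 min
Fri: 7:54 AM–7:27 PM = 11 h 33 min; less 45 min break → 10 h 48 min
Sat: 9:33 AM–8:52 PM = 11 h 19 min; less 45 min break → 10 h 34 min
Total worked: 57 h 50 min = 3470 min.
Regular 40 h 0 min = 2400 min at $22.75/h; overtime 17 h 50 min = 1070 min at $45.50/h.
Pay = (2400 × $22.75 + 1070 × $45.50) ÷ 60 = $1721.42.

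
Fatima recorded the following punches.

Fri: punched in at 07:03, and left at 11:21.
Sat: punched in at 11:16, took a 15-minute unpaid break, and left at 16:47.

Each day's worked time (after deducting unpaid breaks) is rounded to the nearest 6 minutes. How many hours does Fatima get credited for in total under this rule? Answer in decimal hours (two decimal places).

9.60 hours

Fri: 07:03–11:21 = 4 h 18 min → rounds to 4 h 18 min
Sat: 11:16–16:47 = 5 h 31 min − 15 min = 5 h 16 min → rounds to 5 h 18 min
Total credited: 9 h 36 min.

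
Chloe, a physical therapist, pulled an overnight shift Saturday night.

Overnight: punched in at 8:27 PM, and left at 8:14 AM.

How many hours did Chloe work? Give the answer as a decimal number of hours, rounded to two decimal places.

11.78 hours

Overnight: 8:27 PM → midnight = 3 h 33 min; midnight → 8:14 AM = 8 h 14 min; span 11 h 47 min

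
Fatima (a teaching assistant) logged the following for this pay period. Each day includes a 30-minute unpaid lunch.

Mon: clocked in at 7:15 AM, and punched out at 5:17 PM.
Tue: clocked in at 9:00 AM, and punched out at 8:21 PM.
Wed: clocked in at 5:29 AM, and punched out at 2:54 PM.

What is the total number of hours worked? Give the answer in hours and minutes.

29 h 18 min

Mon: 7:15 AM–5:17 PM = 10 h 2 min; less 30 min break → 9 h 32 min
Tue: 9:00 AM–8:21 PM = 11 h 21 min; less 30 min break → 10 h 51 min
Wed: 5:29 AM–2:54 PM = 9 h 25 min; less 30 min break → 8 h 55 min
Total: 9 h 32 min + 10 h 51 min + 8 h 55 min = 29 h 18 min.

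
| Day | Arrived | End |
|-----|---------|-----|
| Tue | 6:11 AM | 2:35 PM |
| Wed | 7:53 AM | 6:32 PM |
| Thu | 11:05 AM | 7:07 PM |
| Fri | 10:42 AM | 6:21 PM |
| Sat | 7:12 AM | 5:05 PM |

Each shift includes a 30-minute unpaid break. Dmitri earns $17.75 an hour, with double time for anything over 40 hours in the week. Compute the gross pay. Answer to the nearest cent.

Tue: 6:11 AM–2:35 PM = 8 h 24 min; less 30 min break → 7 h 54 min
Wed: 7:53 AM–6:32 PM = 10 h 39 min; less 30 min break → 10 h 9 min
Thu: 11:05 AM–7:07 PM = 8 h 2 min; less 30 min break → 7 h 32 min
Fri: 10:42 AM–6:21 PM = 7 h 39 min; less 30 min break → 7 h 9 min
Sat: 7:12 AM–5:05 PM = 9 h 53 min; less 30 min break → 9 h 23 min
Total worked: 42 h 7 min = 2527 min.
Regular 40 h 0 min = 2400 min at $17.75/h; overtime 2 h 7 min = 127 min at $35.50/h.
Pay = (2400 × $17.75 + 127 × $35.50) ÷ 60 = $785.14.

$785.14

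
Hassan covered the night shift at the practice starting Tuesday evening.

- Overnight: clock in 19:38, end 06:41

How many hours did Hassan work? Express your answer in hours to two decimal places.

11.05 hours

Overnight: 19:38 → midnight = 4 h 22 min; midnight → 06:41 = 6 h 41 min; span 11 h 3 min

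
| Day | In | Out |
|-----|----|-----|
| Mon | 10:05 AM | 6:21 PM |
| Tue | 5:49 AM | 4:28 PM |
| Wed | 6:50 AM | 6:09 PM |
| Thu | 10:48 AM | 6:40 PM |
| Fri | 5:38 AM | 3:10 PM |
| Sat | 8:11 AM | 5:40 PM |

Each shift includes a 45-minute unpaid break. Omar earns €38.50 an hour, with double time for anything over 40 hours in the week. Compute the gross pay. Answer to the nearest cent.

€2511.48

Mon: 10:05 AM–6:21 PM = 8 h 16 min; less 45 min break → 7 h 31 min
Tue: 5:49 AM–4:28 PM = 10 h 39 min; less 45 min break → 9 h 54 min
Wed: 6:50 AM–6:09 PM = 11 h 19 min; less 45 min break → 10 h 34 min
Thu: 10:48 AM–6:40 PM = 7 h 52 min; less 45 min break → 7 h 7 min
Fri: 5:38 AM–3:10 PM = 9 h 32 min; less 45 min break → 8 h 47 min
Sat: 8:11 AM–5:40 PM = 9 h 29 min; less 45 min break → 8 h 44 min
Total worked: 52 h 37 min = 3157 min.
Regular 40 h 0 min = 2400 min at €38.50/h; overtime 12 h 37 min = 757 min at €77.00/h.
Pay = (2400 × €38.50 + 757 × €77.00) ÷ 60 = €2511.48.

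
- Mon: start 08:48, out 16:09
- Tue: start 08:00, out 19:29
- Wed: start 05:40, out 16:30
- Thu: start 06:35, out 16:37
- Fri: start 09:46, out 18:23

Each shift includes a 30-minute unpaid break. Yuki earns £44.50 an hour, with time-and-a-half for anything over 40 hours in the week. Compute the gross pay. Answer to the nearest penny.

£2168.26

Mon: 08:48–16:09 = 7 h 21 min; less 30 min break → 6 h 51 min
Tue: 08:00–19:29 = 11 h 29 min; less 30 min break → 10 h 59 min
Wed: 05:40–16:30 = 10 h 50 min; less 30 min break → 10 h 20 min
Thu: 06:35–16:37 = 10 h 2 min; less 30 min break → 9 h 32 min
Fri: 09:46–18:23 = 8 h 37 min; less 30 min break → 8 h 7 min
Total worked: 45 h 49 min = 2749 min.
Regular 40 h 0 min = 2400 min at £44.50/h; overtime 5 h 49 min = 349 min at £66.75/h.
Pay = (2400 × £44.50 + 349 × £66.75) ÷ 60 = £2168.26.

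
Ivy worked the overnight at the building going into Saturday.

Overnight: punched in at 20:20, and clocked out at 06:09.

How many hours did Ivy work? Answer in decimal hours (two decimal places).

Overnight: 20:20 → midnight = 3 h 40 min; midnight → 06:09 = 6 h 9 min; span 9 h 49 min

9.82 hours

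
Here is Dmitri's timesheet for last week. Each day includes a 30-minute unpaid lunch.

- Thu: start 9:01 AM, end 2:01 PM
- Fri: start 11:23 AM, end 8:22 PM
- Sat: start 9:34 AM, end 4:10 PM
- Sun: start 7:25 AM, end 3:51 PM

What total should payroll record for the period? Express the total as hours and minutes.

27 h 1 min

Thu: 9:01 AM–2:01 PM = 5 h 0 min; less 30 min break → 4 h 30 min
Fri: 11:23 AM–8:22 PM = 8 h 59 min; less 30 min break → 8 h 29 min
Sat: 9:34 AM–4:10 PM = 6 h 36 min; less 30 min break → 6 h 6 min
Sun: 7:25 AM–3:51 PM = 8 h 26 min; less 30 min break → 7 h 56 min
Total: 4 h 30 min + 8 h 29 min + 6 h 6 min + 7 h 56 min = 27 h 1 min.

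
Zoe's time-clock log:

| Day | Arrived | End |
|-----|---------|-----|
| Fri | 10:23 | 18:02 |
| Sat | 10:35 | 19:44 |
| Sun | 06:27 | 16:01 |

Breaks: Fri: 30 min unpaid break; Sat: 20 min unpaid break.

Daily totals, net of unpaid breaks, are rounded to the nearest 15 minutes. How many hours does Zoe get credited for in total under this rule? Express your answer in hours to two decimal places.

25.50 hours

Fri: 10:23–18:02 = 7 h 39 min − 30 min = 7 h 9 min → rounds to 7 h 15 min
Sat: 10:35–19:44 = 9 h 9 min − 20 min = 8 h 49 min → rounds to 8 h 45 min
Sun: 06:27–16:01 = 9 h 34 min → rounds to 9 h 30 min
Total credited: 25 h 30 min.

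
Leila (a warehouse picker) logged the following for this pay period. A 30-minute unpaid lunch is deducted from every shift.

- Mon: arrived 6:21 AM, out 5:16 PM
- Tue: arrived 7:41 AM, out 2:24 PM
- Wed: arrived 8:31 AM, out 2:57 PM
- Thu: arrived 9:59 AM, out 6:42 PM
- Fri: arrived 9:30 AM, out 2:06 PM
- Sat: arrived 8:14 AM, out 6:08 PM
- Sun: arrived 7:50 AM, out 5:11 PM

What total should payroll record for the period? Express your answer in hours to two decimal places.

Mon: 6:21 AM–5:16 PM = 10 h 55 min; less 30 min break → 10 h 25 min
Tue: 7:41 AM–2:24 PM = 6 h 43 min; less 30 min break → 6 h 13 min
Wed: 8:31 AM–2:57 PM = 6 h 26 min; less 30 min break → 5 h 56 min
Thu: 9:59 AM–6:42 PM = 8 h 43 min; less 30 min break → 8 h 13 min
Fri: 9:30 AM–2:06 PM = 4 h 36 min; less 30 min break → 4 h 6 min
Sat: 8:14 AM–6:08 PM = 9 h 54 min; less 30 min break → 9 h 24 min
Sun: 7:50 AM–5:11 PM = 9 h 21 min; less 30 min break → 8 h 51 min
Total: 10 h 25 min + 6 h 13 min + 5 h 56 min + 8 h 13 min + 4 h 6 min + 9 h 24 min + 8 h 51 min = 53 h 8 min.

53.13 hours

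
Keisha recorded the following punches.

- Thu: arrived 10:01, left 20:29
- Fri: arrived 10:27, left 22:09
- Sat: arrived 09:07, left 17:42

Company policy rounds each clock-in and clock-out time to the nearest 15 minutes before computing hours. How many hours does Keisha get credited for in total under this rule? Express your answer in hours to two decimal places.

Thu: in 10:01→10:00, out 20:29→20:30; 10 h 30 min
Fri: in 10:27→10:30, out 22:09→22:15; 11 h 45 min
Sat: in 09:07→09:00, out 17:42→17:45; 8 h 45 min
Total credited: 31 h 0 min.

31.00 hours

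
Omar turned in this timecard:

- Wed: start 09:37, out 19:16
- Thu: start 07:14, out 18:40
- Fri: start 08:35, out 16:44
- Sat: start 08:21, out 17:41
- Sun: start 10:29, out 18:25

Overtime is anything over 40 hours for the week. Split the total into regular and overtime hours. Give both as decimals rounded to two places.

Regular 40.00 hours, overtime 6.50 hours

Wed: 09:37–19:16 = 9 h 39 min
Thu: 07:14–18:40 = 11 h 26 min
Fri: 08:35–16:44 = 8 h 9 min
Sat: 08:21–17:41 = 9 h 20 min
Sun: 10:29–18:25 = 7 h 56 min
Total worked: 46 h 30 min = 46.50 h.
Threshold 40 h → overtime 6 h 30 min, regular 40 h 0 min.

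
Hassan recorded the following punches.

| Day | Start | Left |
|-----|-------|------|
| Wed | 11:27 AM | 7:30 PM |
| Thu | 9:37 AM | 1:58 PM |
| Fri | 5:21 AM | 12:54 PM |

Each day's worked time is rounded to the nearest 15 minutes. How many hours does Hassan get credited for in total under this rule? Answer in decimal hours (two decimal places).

19.75 hours

Wed: 11:27 AM–7:30 PM = 8 h 3 min → rounds to 8 h 0 min
Thu: 9:37 AM–1:58 PM = 4 h 21 min → rounds to 4 h 15 min
Fri: 5:21 AM–12:54 PM = 7 h 33 min → rounds to 7 h 30 min
Total credited: 19 h 45 min.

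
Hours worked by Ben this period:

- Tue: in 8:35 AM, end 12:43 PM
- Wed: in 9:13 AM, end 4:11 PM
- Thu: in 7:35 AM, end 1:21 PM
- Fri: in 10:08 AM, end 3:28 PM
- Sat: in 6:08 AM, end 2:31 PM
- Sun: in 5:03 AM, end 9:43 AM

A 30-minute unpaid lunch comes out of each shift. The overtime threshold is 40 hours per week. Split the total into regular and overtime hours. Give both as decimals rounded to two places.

Tue: 8:35 AM–12:43 PM = 4 h 8 min; less 30 min break → 3 h 38 min
Wed: 9:13 AM–4:11 PM = 6 h 58 min; less 30 min break → 6 h 28 min
Thu: 7:35 AM–1:21 PM = 5 h 46 min; less 30 min break → 5 h 16 min
Fri: 10:08 AM–3:28 PM = 5 h 20 min; less 30 min break → 4 h 50 min
Sat: 6:08 AM–2:31 PM = 8 h 23 min; less 30 min break → 7 h 53 min
Sun: 5:03 AM–9:43 AM = 4 h 40 min; less 30 min break → 4 h 10 min
Total worked: 32 h 15 min = 32.25 h.
Threshold 40 h → overtime 0 h 0 min, regular 32 h 15 min.

Regular 32.25 hours, overtime 0.00 hours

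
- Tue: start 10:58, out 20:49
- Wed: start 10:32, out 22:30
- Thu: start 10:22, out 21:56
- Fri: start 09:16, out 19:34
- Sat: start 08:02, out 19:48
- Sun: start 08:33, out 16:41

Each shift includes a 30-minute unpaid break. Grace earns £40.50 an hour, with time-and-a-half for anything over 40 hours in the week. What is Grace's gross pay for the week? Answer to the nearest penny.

£2870.44

Tue: 10:58–20:49 = 9 h 51 min; less 30 min break → 9 h 21 min
Wed: 10:32–22:30 = 11 h 58 min; less 30 min break → 11 h 28 min
Thu: 10:22–21:56 = 11 h 34 min; less 30 min break → 11 h 4 min
Fri: 09:16–19:34 = 10 h 18 min; less 30 min break → 9 h 48 min
Sat: 08:02–19:48 = 11 h 46 min; less 30 min break → 11 h 16 min
Sun: 08:33–16:41 = 8 h 8 min; less 30 min break → 7 h 38 min
Total worked: 60 h 35 min = 3635 min.
Regular 40 h 0 min = 2400 min at £40.50/h; overtime 20 h 35 min = 1235 min at £60.75/h.
Pay = (2400 × £40.50 + 1235 × £60.75) ÷ 60 = £2870.44.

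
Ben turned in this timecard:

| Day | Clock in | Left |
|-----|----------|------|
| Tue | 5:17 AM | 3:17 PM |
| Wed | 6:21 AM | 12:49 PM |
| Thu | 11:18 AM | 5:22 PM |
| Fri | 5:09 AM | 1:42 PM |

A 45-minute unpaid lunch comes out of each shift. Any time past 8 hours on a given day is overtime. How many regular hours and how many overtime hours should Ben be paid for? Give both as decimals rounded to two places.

Regular 26.83 hours, overtime 1.25 hours

Tue: 5:17 AM–3:17 PM = 10 h 0 min; less 45 min break → 9 h 15 min
Wed: 6:21 AM–12:49 PM = 6 h 28 min; less 45 min break → 5 h 43 min
Thu: 11:18 AM–5:22 PM = 6 h 4 min; less 45 min break → 5 h 19 min
Fri: 5:09 AM–1:42 PM = 8 h 33 min; less 45 min break → 7 h 48 min
Tue reg 8 h 0 min / OT 1 h 15 min; Wed reg 5 h 43 min / OT 0 h 0 min; Thu reg 5 h 19 min / OT 0 h 0 min; Fri reg 7 h 48 min / OT 0 h 0 min.
Totals: regular 26 h 50 min, overtime 1 h 15 min.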